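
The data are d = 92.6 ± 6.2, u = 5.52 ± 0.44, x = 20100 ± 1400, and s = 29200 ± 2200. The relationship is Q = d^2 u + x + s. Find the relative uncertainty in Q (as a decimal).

0.0810

Let p = d^2·u = 47300. δp/p = √((2·δd/d)² + (1·δu/u)²) = √(0.0179 + 0.00635) = 0.156, so δp = 7380.
Q = p + x + s: δQ = √(δp² + δx² + δs²) = √(5.44e+07 + 1.96e+06 + 4.84e+06) = 7820
Q = 96600, so δQ/Q = 7820/96600 = 0.0810.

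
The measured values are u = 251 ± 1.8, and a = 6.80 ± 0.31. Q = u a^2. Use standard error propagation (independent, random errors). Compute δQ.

Q is a product of powers, so relative uncertainties combine in quadrature:
  (1·δu/u)² = (1×0.00717)² = 5.14e-05;  (2·δa/a)² = (2×0.0456)² = 0.00831
δQ/Q = √(0.00836) = 0.0915
Q = 11600, so δQ = 0.0915 × 11600 = 1060.

1060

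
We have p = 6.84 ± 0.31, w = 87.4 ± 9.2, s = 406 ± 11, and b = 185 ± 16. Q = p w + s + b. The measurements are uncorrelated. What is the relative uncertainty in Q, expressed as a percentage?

Let h = p·w = 598. δh/h = √((1·δp/p)² + (1·δw/w)²) = √(0.00205 + 0.0111) = 0.115, so δh = 68.5.
Q = h + s + b: δQ = √(δh² + δs² + δb²) = √(4690 + 121 + 256) = 71.2
Q = 1190, so δQ/Q = 71.2/1190 = 0.0599.

5.99%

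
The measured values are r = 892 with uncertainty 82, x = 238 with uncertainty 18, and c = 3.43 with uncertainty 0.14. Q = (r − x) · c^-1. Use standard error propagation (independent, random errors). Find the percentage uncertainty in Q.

Let u = r − x = 654. δu = √(δr² + δx²) = √(6720 + 324) = 84.0, so δu/u = 0.128.
Q is then a monomial in u, c:
δQ/Q = √((δu/u)² + (-1·δc/c)²) = √(0.0165 + 0.00167) = 0.135

13.5%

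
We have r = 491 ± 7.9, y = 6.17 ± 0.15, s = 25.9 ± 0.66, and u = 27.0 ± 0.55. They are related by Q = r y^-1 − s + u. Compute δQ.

2.47

Let p = r·y^-1 = 79.6. δp/p = √((1·δr/r)² + (-1·δy/y)²) = √(0.000259 + 0.000591) = 0.0292, so δp = 2.32.
Q = p − s + u: δQ = √(δp² + δs² + δu²) = √(5.38 + 0.436 + 0.303) = 2.47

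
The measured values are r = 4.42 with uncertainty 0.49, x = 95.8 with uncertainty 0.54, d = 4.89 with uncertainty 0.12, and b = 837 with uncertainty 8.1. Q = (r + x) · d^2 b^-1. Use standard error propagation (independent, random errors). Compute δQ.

0.145

Let u = r + x = 100. δu = √(δr² + δx²) = √(0.240 + 0.292) = 0.729, so δu/u = 0.00728.
Q is then a monomial in u, d, b:
δQ/Q = √((δu/u)² + (2·δd/d)² + (-1·δb/b)²) = √(5.29e-05 + 0.00241 + 9.37e-05) = 0.0506
Q = 2.86, so δQ = 0.0506 × 2.86 = 0.145.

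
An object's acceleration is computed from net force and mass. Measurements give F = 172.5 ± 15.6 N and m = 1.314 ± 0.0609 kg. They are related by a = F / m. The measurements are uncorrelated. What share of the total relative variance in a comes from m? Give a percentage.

20.8%

(δa/a)² = (1·δF/F)² + (-1·δm/m)²
  F term: (1×0.0904)² = 0.00818
  m term: (-1×0.0463)² = 0.00215
Total = 0.0103. Share from m = 0.00215/0.0103 = 0.208.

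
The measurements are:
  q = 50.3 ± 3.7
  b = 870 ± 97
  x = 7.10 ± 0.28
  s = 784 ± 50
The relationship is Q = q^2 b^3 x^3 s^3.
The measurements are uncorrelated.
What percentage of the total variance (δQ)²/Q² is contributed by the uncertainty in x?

7.60%

(δQ/Q)² = (2·δq/q)² + (3·δb/b)² + (3·δx/x)² + (3·δs/s)²
  q term: (2×0.0736)² = 0.0216
  b term: (3×0.111)² = 0.112
  x term: (3×0.0394)² = 0.0140
  s term: (3×0.0638)² = 0.0366
Total = 0.184. Share from x = 0.0140/0.184 = 0.0760.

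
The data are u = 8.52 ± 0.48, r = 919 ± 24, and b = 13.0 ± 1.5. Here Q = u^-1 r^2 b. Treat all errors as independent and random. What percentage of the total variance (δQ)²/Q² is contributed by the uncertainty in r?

(δQ/Q)² = (-1·δu/u)² + (2·δr/r)² + (1·δb/b)²
  u term: (-1×0.0563)² = 0.00317
  r term: (2×0.0261)² = 0.00273
  b term: (1×0.115)² = 0.0133
Total = 0.0192. Share from r = 0.00273/0.0192 = 0.142.

14.2%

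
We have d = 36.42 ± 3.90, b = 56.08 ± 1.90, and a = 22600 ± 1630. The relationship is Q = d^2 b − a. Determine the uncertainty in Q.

Let p = d^2·b = 74390. δp/p = √((2·δd/d)² + (1·δb/b)²) = √(0.0459 + 0.00115) = 0.217, so δp = 16100.
Q = p − a: δQ = √(δp² + δa²) = √(2.6e+08 + 2.66e+06) = 16200

16200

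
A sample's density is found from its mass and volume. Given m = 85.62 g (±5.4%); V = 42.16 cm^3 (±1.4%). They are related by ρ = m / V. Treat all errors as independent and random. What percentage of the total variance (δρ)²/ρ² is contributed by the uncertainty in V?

6.30%

(δρ/ρ)² = (1·δm/m)² + (-1·δV/V)²
  m term: (1×0.0540)² = 0.00292
  V term: (-1×0.0140)² = 0.000196
Total = 0.00311. Share from V = 0.000196/0.00311 = 0.0630.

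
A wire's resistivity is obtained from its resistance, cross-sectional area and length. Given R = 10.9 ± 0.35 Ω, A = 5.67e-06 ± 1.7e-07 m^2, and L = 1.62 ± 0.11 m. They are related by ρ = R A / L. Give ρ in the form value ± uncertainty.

(3.81 ± 0.309) × 10^-5 Ω·m

ρ is a product of powers, so relative uncertainties combine in quadrature:
  (1·δR/R)² = (1×0.0321)² = 0.00103;  (1·δA/A)² = (1×0.0300)² = 0.000899;  (-1·δL/L)² = (-1×0.0679)² = 0.00461
δρ/ρ = √(0.00654) = 0.0809
ρ = 3.81e-05 Ω·m, so δρ = 0.0809 × 3.81e-05 = 3.09e-06 Ω·m.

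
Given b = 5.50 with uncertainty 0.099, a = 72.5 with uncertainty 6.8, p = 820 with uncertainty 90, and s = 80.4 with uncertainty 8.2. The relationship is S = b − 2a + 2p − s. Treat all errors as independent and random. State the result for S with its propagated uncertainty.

1420 ± 181

Absolute uncertainties add in quadrature for a linear combination:
  (δb)² = 0.00980;  (2·δa)² = 185;  (2·δp)² = 32400;  (δs)² = 67.2
δS = √(32700) = 181
S = 1420.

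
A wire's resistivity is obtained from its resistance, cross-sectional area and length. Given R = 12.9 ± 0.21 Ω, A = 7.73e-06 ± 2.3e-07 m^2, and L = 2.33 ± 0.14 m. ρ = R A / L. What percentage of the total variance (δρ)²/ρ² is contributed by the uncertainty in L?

(δρ/ρ)² = (1·δR/R)² + (1·δA/A)² + (-1·δL/L)²
  R term: (1×0.0163)² = 0.000265
  A term: (1×0.0298)² = 0.000885
  L term: (-1×0.0601)² = 0.00361
Total = 0.00476. Share from L = 0.00361/0.00476 = 0.758.

75.8%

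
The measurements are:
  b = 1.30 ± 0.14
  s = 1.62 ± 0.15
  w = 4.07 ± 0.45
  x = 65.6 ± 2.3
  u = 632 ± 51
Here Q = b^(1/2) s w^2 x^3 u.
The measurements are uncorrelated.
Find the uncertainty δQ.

Q is a product of powers, so relative uncertainties combine in quadrature:
  (½·δb/b)² = (0.5×0.108)² = 0.00290;  (1·δs/s)² = (1×0.0926)² = 0.00857;  (2·δw/w)² = (2×0.111)² = 0.0489;  (3·δx/x)² = (3×0.0351)² = 0.0111;  (1·δu/u)² = (1×0.0807)² = 0.00651
δQ/Q = √(0.0779) = 0.279
Q = 5.46e+09, so δQ = 0.279 × 5.46e+09 = 1.52e+09.

1.52e+09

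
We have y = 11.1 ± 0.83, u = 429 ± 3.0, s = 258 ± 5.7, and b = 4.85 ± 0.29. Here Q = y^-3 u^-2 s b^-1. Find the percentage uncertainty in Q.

23.4%

Since Q is a product/quotient, work with relative uncertainties:
  (-3·δy/y)² = (-3×0.0748)² = 0.0503;  (-2·δu/u)² = (-2×0.00699)² = 0.000196;  (1·δs/s)² = (1×0.0221)² = 0.000488;  (-1·δb/b)² = (-1×0.0598)² = 0.00358
δQ/Q = √(0.0546) = 0.234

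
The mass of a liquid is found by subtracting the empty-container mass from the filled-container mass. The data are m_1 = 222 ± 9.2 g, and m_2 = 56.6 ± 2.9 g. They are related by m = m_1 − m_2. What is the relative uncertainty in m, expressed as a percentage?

5.83%

Each term contributes (cᵢ δxᵢ)² to (δm)²:
  (δm_1)² = 84.6;  (δm_2)² = 8.41
δm = √(93.0) = 9.65 g
m = 165 g, so δm/m = 9.65/165 = 0.0583.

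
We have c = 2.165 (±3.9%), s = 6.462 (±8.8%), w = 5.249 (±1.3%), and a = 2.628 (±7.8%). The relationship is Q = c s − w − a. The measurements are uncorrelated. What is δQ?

1.36

Let p = c·s = 13.99. δp/p = √((1·δc/c)² + (1·δs/s)²) = √(0.00152 + 0.00774) = 0.0963, so δp = 1.35.
Q = p − w − a: δQ = √(δp² + δw² + δa²) = √(1.81 + 0.00466 + 0.0420) = 1.36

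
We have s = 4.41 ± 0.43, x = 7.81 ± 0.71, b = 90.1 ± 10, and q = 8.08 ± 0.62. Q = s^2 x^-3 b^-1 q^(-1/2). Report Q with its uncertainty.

(1.59 ± 0.566) × 10^-4

For a monomial Q ∝ s^2, x^-3, b^-1, q^(-1/2), fractional errors add in quadrature:
  (2·δs/s)² = (2×0.0975)² = 0.0380;  (-3·δx/x)² = (-3×0.0909)² = 0.0744;  (-1·δb/b)² = (-1×0.111)² = 0.0123;  (−½·δq/q)² = (-0.5×0.0767)² = 0.00147
δQ/Q = √(0.126) = 0.355
Q = 0.000159, so δQ = 0.355 × 0.000159 = 5.66e-05.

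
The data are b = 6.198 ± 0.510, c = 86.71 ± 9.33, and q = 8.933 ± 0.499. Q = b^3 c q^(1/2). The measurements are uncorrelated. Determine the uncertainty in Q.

Relative error in a monomial: (δQ/Q)² = Σ (nᵢ · δxᵢ/xᵢ)².
  (3·δb/b)² = (3×0.0823)² = 0.0609;  (1·δc/c)² = (1×0.108)² = 0.0116;  (½·δq/q)² = (0.5×0.0559)² = 0.000780
δQ/Q = √(0.0733) = 0.271
Q = 61710, so δQ = 0.271 × 61710 = 16700.

16700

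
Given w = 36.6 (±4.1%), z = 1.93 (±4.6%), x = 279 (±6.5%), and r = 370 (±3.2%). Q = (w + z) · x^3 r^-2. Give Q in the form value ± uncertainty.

6110 ± 1280

Let u = w + z = 38.5. δu = √(δw² + δz²) = √(2.25 + 0.00788) = 1.50, so δu/u = 0.0390.
Q is then a monomial in u, x, r:
δQ/Q = √((δu/u)² + (3·δx/x)² + (-2·δr/r)²) = √(0.00152 + 0.0380 + 0.00410) = 0.209
Q = 6110, so δQ = 0.209 × 6110 = 1280.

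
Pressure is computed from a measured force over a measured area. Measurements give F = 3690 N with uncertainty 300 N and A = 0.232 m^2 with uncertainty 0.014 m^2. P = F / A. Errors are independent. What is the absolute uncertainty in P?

1610 Pa

P is a product of powers, so relative uncertainties combine in quadrature:
  (1·δF/F)² = (1×0.0813)² = 0.00661;  (-1·δA/A)² = (-1×0.0603)² = 0.00364
δP/P = √(0.0103) = 0.101
P = 15900 Pa, so δP = 0.101 × 15900 = 1610 Pa.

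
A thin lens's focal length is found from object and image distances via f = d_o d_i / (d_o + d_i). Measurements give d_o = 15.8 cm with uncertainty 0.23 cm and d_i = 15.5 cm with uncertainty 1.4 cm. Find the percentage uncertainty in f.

∂f/∂d_o = (d_i/(d_o+d_i))² = 0.245;  ∂f/∂d_i = (d_o/(d_o+d_i))² = 0.255
δf = √((∂f/∂d_o · δd_o)² + (∂f/∂d_i · δd_i)²) = √(0.00318 + 0.127) = 0.361 cm
f = 7.82 cm, so δf/f = 0.361/7.82 = 0.0462.

4.62%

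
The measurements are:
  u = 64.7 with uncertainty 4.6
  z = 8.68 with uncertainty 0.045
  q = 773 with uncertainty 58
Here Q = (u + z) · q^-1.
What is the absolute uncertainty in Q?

Let w = u + z = 73.4. δw = √(δu² + δz²) = √(21.2 + 0.00202) = 4.60, so δw/w = 0.0627.
Q is then a monomial in w, q:
δQ/Q = √((δw/w)² + (-1·δq/q)²) = √(0.00393 + 0.00563) = 0.0978
Q = 0.0949, so δQ = 0.0978 × 0.0949 = 0.00928.

0.00928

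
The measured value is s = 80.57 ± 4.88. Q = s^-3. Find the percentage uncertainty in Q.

18.2%

Q ∝ s^-3, so δQ/Q = |-3| · δs/s = 3 × 0.0606 = 0.182.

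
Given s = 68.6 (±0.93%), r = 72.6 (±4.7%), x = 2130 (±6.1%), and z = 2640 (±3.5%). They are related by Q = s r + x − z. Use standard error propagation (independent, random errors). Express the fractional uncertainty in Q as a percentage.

Let p = s·r = 4980. δp/p = √((1·δs/s)² + (1·δr/r)²) = √(8.65e-05 + 0.00221) = 0.0479, so δp = 239.
Q = p + x − z: δQ = √(δp² + δx² + δz²) = √(56900 + 16900 + 8540) = 287
Q = 4470, so δQ/Q = 287/4470 = 0.0642.

6.42%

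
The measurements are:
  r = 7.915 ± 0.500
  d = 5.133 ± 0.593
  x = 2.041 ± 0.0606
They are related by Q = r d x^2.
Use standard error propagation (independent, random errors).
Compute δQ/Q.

Since Q is a product/quotient, work with relative uncertainties:
  (1·δr/r)² = (1×0.0632)² = 0.00399;  (1·δd/d)² = (1×0.116)² = 0.0133;  (2·δx/x)² = (2×0.0297)² = 0.00353
δQ/Q = √(0.0209) = 0.144

0.144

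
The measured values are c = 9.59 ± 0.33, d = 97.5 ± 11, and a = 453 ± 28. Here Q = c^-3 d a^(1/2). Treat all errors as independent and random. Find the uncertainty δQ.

For a monomial Q ∝ c^-3, d, a^(1/2), fractional errors add in quadrature:
  (-3·δc/c)² = (-3×0.0344)² = 0.0107;  (1·δd/d)² = (1×0.113)² = 0.0127;  (½·δa/a)² = (0.5×0.0618)² = 0.000955
δQ/Q = √(0.0243) = 0.156
Q = 2.35, so δQ = 0.156 × 2.35 = 0.367.

0.367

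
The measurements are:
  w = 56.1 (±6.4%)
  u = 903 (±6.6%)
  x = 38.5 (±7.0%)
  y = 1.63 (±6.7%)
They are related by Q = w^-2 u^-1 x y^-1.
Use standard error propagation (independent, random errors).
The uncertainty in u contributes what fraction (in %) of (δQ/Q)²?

(δQ/Q)² = (-2·δw/w)² + (-1·δu/u)² + (1·δx/x)² + (-1·δy/y)²
  w term: (-2×0.0640)² = 0.0164
  u term: (-1×0.0660)² = 0.00436
  x term: (1×0.0700)² = 0.00490
  y term: (-1×0.0670)² = 0.00449
Total = 0.0301. Share from u = 0.00436/0.0301 = 0.145.

14.5%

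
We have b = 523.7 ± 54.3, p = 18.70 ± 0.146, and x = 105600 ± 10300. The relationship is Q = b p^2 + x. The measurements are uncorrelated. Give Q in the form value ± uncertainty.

288700 ± 21800

Let w = b·p^2 = 183100. δw/w = √((1·δb/b)² + (2·δp/p)²) = √(0.0108 + 0.000244) = 0.105, so δw = 19200.
Q = w + x: δQ = √(δw² + δx²) = √(3.69e+08 + 1.06e+08) = 21800
Q = 288700.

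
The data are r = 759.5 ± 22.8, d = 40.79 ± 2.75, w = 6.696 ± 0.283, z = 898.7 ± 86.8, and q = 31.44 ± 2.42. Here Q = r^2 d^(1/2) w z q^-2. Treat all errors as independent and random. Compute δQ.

4.46e+06

Products/powers → add relative errors in quadrature, weighted by exponent:
  (2·δr/r)² = (2×0.0300)² = 0.00360;  (½·δd/d)² = (0.5×0.0674)² = 0.00114;  (1·δw/w)² = (1×0.0423)² = 0.00179;  (1·δz/z)² = (1×0.0966)² = 0.00933;  (-2·δq/q)² = (-2×0.0770)² = 0.0237
δQ/Q = √(0.0396) = 0.199
Q = 2.243e+07, so δQ = 0.199 × 2.243e+07 = 4.46e+06.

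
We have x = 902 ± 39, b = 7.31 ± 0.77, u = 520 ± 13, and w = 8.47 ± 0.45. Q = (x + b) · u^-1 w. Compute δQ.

1.08

Let h = x + b = 909. δh = √(δx² + δb²) = √(1520 + 0.593) = 39.0, so δh/h = 0.0429.
Q is then a monomial in h, u, w:
δQ/Q = √((δh/h)² + (-1·δu/u)² + (1·δw/w)²) = √(0.00184 + 0.000625 + 0.00282) = 0.0727
Q = 14.8, so δQ = 0.0727 × 14.8 = 1.08.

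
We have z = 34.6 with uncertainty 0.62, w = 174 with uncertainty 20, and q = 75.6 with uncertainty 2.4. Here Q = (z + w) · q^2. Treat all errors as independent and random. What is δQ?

1.37e+05

Let u = z + w = 209. δu = √(δz² + δw²) = √(0.384 + 400) = 20.0, so δu/u = 0.0959.
Q is then a monomial in u, q:
δQ/Q = √((δu/u)² + (2·δq/q)²) = √(0.00920 + 0.00403) = 0.115
Q = 1.19e+06, so δQ = 0.115 × 1.19e+06 = 1.37e+05.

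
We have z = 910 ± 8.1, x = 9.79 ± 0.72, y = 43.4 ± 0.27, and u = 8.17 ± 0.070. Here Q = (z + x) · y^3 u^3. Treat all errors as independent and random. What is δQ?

Let w = z + x = 920. δw = √(δz² + δx²) = √(65.6 + 0.518) = 8.13, so δw/w = 0.00884.
Q is then a monomial in w, y, u:
δQ/Q = √((δw/w)² + (3·δy/y)² + (3·δu/u)²) = √(7.82e-05 + 0.000348 + 0.000661) = 0.0330
Q = 4.1e+10, so δQ = 0.0330 × 4.1e+10 = 1.35e+09.

1.35e+09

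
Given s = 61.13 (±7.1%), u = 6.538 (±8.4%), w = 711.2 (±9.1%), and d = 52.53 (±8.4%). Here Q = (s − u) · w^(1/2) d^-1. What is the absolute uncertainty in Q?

Let h = s − u = 54.59. δh = √(δs² + δu²) = √(18.8 + 0.302) = 4.37, so δh/h = 0.0801.
Q is then a monomial in h, w, d:
δQ/Q = √((δh/h)² + (½·δw/w)² + (-1·δd/d)²) = √(0.00642 + 0.00207 + 0.00706) = 0.125
Q = 27.72, so δQ = 0.125 × 27.72 = 3.46.

3.46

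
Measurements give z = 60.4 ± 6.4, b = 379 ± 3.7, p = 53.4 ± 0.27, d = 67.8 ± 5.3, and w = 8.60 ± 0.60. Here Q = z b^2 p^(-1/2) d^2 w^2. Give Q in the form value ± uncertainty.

(4.04 ± 0.951) × 10^11

Relative error in a monomial: (δQ/Q)² = Σ (nᵢ · δxᵢ/xᵢ)².
  (1·δz/z)² = (1×0.106)² = 0.0112;  (2·δb/b)² = (2×0.00976)² = 0.000381;  (−½·δp/p)² = (-0.5×0.00506)² = 6.39e-06;  (2·δd/d)² = (2×0.0782)² = 0.0244;  (2·δw/w)² = (2×0.0698)² = 0.0195
δQ/Q = √(0.0555) = 0.236
Q = 4.04e+11, so δQ = 0.236 × 4.04e+11 = 9.51e+10.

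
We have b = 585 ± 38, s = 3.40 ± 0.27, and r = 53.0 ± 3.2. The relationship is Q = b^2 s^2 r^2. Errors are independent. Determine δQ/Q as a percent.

23.8%

Relative error in a monomial: (δQ/Q)² = Σ (nᵢ · δxᵢ/xᵢ)².
  (2·δb/b)² = (2×0.0650)² = 0.0169;  (2·δs/s)² = (2×0.0794)² = 0.0252;  (2·δr/r)² = (2×0.0604)² = 0.0146
δQ/Q = √(0.0567) = 0.238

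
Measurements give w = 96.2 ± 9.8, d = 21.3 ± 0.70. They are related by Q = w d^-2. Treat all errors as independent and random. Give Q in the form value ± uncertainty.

Since Q is a product/quotient, work with relative uncertainties:
  (1·δw/w)² = (1×0.102)² = 0.0104;  (-2·δd/d)² = (-2×0.0329)² = 0.00432
δQ/Q = √(0.0147) = 0.121
Q = 0.212, so δQ = 0.121 × 0.212 = 0.0257.

0.212 ± 0.0257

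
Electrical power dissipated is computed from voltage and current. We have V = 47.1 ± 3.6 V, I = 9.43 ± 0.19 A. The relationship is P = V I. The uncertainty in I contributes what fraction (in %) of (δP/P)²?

6.50%

(δP/P)² = (1·δV/V)² + (1·δI/I)²
  V term: (1×0.0764)² = 0.00584
  I term: (1×0.0201)² = 0.000406
Total = 0.00625. Share from I = 0.000406/0.00625 = 0.0650.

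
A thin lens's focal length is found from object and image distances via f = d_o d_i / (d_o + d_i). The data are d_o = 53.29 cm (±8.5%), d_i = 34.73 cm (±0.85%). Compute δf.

0.713 cm

∂f/∂d_o = (d_i/(d_o+d_i))² = 0.156;  ∂f/∂d_i = (d_o/(d_o+d_i))² = 0.367
δf = √((∂f/∂d_o · δd_o)² + (∂f/∂d_i · δd_i)²) = √(0.497 + 0.0117) = 0.713 cm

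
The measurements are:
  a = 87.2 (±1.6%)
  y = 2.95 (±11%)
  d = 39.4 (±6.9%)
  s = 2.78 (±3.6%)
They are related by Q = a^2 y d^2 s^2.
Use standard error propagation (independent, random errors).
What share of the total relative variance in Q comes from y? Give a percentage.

(δQ/Q)² = (2·δa/a)² + (1·δy/y)² + (2·δd/d)² + (2·δs/s)²
  a term: (2×0.0160)² = 0.00102
  y term: (1×0.110)² = 0.0121
  d term: (2×0.0690)² = 0.0190
  s term: (2×0.0360)² = 0.00518
Total = 0.0374. Share from y = 0.0121/0.0374 = 0.324.

32.4%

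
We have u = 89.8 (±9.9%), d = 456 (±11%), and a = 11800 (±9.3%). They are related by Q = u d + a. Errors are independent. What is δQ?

6160

Let p = u·d = 40900. δp/p = √((1·δu/u)² + (1·δd/d)²) = √(0.00980 + 0.0121) = 0.148, so δp = 6060.
Q = p + a: δQ = √(δp² + δa²) = √(3.67e+07 + 1.2e+06) = 6160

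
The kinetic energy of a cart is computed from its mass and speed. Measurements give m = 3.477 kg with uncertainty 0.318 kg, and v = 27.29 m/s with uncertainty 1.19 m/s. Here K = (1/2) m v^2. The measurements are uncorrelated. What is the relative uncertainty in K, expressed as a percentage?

K is a product of powers, so relative uncertainties combine in quadrature:
  (1·δm/m)² = (1×0.0915)² = 0.00836;  (2·δv/v)² = (2×0.0436)² = 0.00761
δK/K = √(0.0160) = 0.126

12.6%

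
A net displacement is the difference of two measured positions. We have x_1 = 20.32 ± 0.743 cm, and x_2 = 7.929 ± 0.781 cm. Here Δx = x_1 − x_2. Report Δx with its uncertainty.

Δx is a linear combination, so absolute uncertainties add in quadrature:
  (δx_1)² = 0.552;  (δx_2)² = 0.610
δΔx = √(1.16) = 1.08 cm
Δx = 12.39 cm.

12.39 ± 1.08 cm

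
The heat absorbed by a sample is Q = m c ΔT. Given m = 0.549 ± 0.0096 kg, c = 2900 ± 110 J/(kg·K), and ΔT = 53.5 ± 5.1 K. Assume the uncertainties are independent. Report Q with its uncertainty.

85200 ± 8860 J

Q is a product of powers, so relative uncertainties combine in quadrature:
  (1·δm/m)² = (1×0.0175)² = 0.000306;  (1·δc/c)² = (1×0.0379)² = 0.00144;  (1·δΔT/ΔT)² = (1×0.0953)² = 0.00909
δQ/Q = √(0.0108) = 0.104
Q = 85200 J, so δQ = 0.104 × 85200 = 8860 J.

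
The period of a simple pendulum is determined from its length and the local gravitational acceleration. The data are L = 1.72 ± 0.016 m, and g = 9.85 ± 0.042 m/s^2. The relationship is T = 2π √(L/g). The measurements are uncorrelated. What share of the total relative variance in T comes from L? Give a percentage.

82.6%

(δT/T)² = (½·δL/L)² + (−½·δg/g)²
  L term: (0.5×0.00930)² = 2.16e-05
  g term: (-0.5×0.00426)² = 4.55e-06
Total = 2.62e-05. Share from L = 2.16e-05/2.62e-05 = 0.826.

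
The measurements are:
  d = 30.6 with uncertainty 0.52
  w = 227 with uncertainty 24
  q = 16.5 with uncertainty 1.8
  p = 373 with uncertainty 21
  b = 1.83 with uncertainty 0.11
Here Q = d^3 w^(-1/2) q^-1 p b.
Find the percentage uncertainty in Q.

Relative error in a monomial: (δQ/Q)² = Σ (nᵢ · δxᵢ/xᵢ)².
  (3·δd/d)² = (3×0.0170)² = 0.00260;  (−½·δw/w)² = (-0.5×0.106)² = 0.00279;  (-1·δq/q)² = (-1×0.109)² = 0.0119;  (1·δp/p)² = (1×0.0563)² = 0.00317;  (1·δb/b)² = (1×0.0601)² = 0.00361
δQ/Q = √(0.0241) = 0.155

15.5%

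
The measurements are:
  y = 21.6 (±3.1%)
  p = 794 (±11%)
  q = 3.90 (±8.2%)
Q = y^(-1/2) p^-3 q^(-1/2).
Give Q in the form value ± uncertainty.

Each factor contributes (exponent × relative error)² to (δQ/Q)²:
  (−½·δy/y)² = (-0.5×0.0310)² = 0.000240;  (-3·δp/p)² = (-3×0.110)² = 0.109;  (−½·δq/q)² = (-0.5×0.0820)² = 0.00168
δQ/Q = √(0.111) = 0.333
Q = 2.18e-10, so δQ = 0.333 × 2.18e-10 = 7.25e-11.

(2.18 ± 0.725) × 10^-10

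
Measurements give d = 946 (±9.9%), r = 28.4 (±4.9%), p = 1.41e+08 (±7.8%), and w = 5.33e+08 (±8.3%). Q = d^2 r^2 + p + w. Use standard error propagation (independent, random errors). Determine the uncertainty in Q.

Let h = d^2·r^2 = 7.22e+08. δh/h = √((2·δd/d)² + (2·δr/r)²) = √(0.0392 + 0.00960) = 0.221, so δh = 1.59e+08.
Q = h + p + w: δQ = √(δh² + δp² + δw²) = √(2.54e+16 + 1.21e+14 + 1.96e+15) = 1.66e+08

1.66e+08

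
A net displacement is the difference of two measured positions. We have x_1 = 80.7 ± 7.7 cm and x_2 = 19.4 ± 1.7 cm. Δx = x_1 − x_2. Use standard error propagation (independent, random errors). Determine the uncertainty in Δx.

Each term contributes (cᵢ δxᵢ)² to (δΔx)²:
  (δx_1)² = 59.3;  (δx_2)² = 2.89
δΔx = √(62.2) = 7.89 cm

7.89 cm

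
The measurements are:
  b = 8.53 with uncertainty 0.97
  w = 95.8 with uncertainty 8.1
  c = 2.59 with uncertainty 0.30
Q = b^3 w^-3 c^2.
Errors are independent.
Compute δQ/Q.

Products/powers → add relative errors in quadrature, weighted by exponent:
  (3·δb/b)² = (3×0.114)² = 0.116;  (-3·δw/w)² = (-3×0.0846)² = 0.0643;  (2·δc/c)² = (2×0.116)² = 0.0537
δQ/Q = √(0.234) = 0.484

0.484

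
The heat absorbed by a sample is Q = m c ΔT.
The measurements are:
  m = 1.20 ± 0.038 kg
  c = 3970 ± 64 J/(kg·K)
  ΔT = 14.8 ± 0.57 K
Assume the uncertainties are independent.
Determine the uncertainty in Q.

Each factor contributes (exponent × relative error)² to (δQ/Q)²:
  (1·δm/m)² = (1×0.0317)² = 0.00100;  (1·δc/c)² = (1×0.0161)² = 0.000260;  (1·δΔT/ΔT)² = (1×0.0385)² = 0.00148
δQ/Q = √(0.00275) = 0.0524
Q = 70500 J, so δQ = 0.0524 × 70500 = 3690 J.

3690 J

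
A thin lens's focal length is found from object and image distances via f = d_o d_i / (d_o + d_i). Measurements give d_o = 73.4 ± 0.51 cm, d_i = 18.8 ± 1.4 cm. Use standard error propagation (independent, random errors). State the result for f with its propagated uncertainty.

15.0 ± 0.888 cm

∂f/∂d_o = (d_i/(d_o+d_i))² = 0.0416;  ∂f/∂d_i = (d_o/(d_o+d_i))² = 0.634
δf = √((∂f/∂d_o · δd_o)² + (∂f/∂d_i · δd_i)²) = √(0.000450 + 0.787) = 0.888 cm
f = 15.0 cm.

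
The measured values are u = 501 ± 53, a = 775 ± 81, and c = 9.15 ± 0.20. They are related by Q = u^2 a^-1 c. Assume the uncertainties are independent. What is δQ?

702

Since Q is a product/quotient, work with relative uncertainties:
  (2·δu/u)² = (2×0.106)² = 0.0448;  (-1·δa/a)² = (-1×0.105)² = 0.0109;  (1·δc/c)² = (1×0.0219)² = 0.000478
δQ/Q = √(0.0562) = 0.237
Q = 2960, so δQ = 0.237 × 2960 = 702.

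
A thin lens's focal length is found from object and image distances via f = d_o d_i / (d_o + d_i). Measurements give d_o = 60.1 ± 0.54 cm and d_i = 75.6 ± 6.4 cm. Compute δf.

1.27 cm

∂f/∂d_o = (d_i/(d_o+d_i))² = 0.310;  ∂f/∂d_i = (d_o/(d_o+d_i))² = 0.196
δf = √((∂f/∂d_o · δd_o)² + (∂f/∂d_i · δd_i)²) = √(0.0281 + 1.58) = 1.27 cm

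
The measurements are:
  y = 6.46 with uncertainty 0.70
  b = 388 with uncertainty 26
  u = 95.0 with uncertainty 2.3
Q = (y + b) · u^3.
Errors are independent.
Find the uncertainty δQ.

Let w = y + b = 394. δw = √(δy² + δb²) = √(0.490 + 676) = 26.0, so δw/w = 0.0659.
Q is then a monomial in w, u:
δQ/Q = √((δw/w)² + (3·δu/u)²) = √(0.00435 + 0.00528) = 0.0981
Q = 3.38e+08, so δQ = 0.0981 × 3.38e+08 = 3.32e+07.

3.32e+07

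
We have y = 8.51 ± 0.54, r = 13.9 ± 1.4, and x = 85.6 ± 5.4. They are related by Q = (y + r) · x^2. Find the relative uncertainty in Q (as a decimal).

Let u = y + r = 22.4. δu = √(δy² + δr²) = √(0.292 + 1.96) = 1.50, so δu/u = 0.0670.
Q is then a monomial in u, x:
δQ/Q = √((δu/u)² + (2·δx/x)²) = √(0.00448 + 0.0159) = 0.143

0.143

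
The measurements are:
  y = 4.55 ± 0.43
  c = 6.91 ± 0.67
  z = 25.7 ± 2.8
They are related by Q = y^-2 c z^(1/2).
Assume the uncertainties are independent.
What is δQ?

Each factor contributes (exponent × relative error)² to (δQ/Q)²:
  (-2·δy/y)² = (-2×0.0945)² = 0.0357;  (1·δc/c)² = (1×0.0970)² = 0.00940;  (½·δz/z)² = (0.5×0.109)² = 0.00297
δQ/Q = √(0.0481) = 0.219
Q = 1.69, so δQ = 0.219 × 1.69 = 0.371.

0.371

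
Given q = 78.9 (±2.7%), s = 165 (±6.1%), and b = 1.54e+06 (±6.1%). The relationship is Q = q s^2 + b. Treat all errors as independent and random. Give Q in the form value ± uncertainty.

(3.69 ± 0.284) × 10^6

Let p = q·s^2 = 2.15e+06. δp/p = √((1·δq/q)² + (2·δs/s)²) = √(0.000729 + 0.0149) = 0.125, so δp = 2.68e+05.
Q = p + b: δQ = √(δp² + δb²) = √(7.2e+10 + 8.82e+09) = 2.84e+05
Q = 3.69e+06.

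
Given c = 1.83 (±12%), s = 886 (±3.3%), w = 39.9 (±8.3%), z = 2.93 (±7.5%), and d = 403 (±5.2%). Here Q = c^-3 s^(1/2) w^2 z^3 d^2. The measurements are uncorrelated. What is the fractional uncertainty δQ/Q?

Each factor contributes (exponent × relative error)² to (δQ/Q)²:
  (-3·δc/c)² = (-3×0.120)² = 0.130;  (½·δs/s)² = (0.5×0.0330)² = 0.000272;  (2·δw/w)² = (2×0.0830)² = 0.0276;  (3·δz/z)² = (3×0.0750)² = 0.0506;  (2·δd/d)² = (2×0.0520)² = 0.0108
δQ/Q = √(0.219) = 0.468

0.468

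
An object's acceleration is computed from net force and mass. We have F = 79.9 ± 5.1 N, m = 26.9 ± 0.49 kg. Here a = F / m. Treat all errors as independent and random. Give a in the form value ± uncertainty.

2.97 ± 0.197 m/s^2

Products/powers → add relative errors in quadrature, weighted by exponent:
  (1·δF/F)² = (1×0.0638)² = 0.00407;  (-1·δm/m)² = (-1×0.0182)² = 0.000332
δa/a = √(0.00441) = 0.0664
a = 2.97 m/s^2, so δa = 0.0664 × 2.97 = 0.197 m/s^2.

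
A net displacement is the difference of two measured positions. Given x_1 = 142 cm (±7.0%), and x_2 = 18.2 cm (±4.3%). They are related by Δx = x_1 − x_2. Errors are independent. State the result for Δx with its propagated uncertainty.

Δx is a linear combination, so absolute uncertainties add in quadrature:
  (δx_1)² = 98.8;  (δx_2)² = 0.612
δΔx = √(99.4) = 9.97 cm
Δx = 124 cm.

124 ± 9.97 cm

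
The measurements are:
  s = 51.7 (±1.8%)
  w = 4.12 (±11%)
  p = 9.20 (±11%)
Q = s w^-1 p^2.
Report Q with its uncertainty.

1060 ± 262

Relative error in a monomial: (δQ/Q)² = Σ (nᵢ · δxᵢ/xᵢ)².
  (1·δs/s)² = (1×0.0180)² = 0.000324;  (-1·δw/w)² = (-1×0.110)² = 0.0121;  (2·δp/p)² = (2×0.110)² = 0.0484
δQ/Q = √(0.0608) = 0.247
Q = 1060, so δQ = 0.247 × 1060 = 262.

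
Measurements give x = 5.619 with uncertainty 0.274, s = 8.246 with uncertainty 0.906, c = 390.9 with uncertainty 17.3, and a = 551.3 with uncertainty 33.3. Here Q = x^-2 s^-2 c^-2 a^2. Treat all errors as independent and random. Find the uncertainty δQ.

Each factor contributes (exponent × relative error)² to (δQ/Q)²:
  (-2·δx/x)² = (-2×0.0488)² = 0.00951;  (-2·δs/s)² = (-2×0.110)² = 0.0483;  (-2·δc/c)² = (-2×0.0443)² = 0.00783;  (2·δa/a)² = (2×0.0604)² = 0.0146
δQ/Q = √(0.0802) = 0.283
Q = 0.0009265, so δQ = 0.283 × 0.0009265 = 0.000262.

0.000262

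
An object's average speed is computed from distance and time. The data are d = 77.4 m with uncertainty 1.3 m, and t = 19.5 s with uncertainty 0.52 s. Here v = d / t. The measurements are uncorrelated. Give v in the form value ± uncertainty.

Relative error in a monomial: (δv/v)² = Σ (nᵢ · δxᵢ/xᵢ)².
  (1·δd/d)² = (1×0.0168)² = 0.000282;  (-1·δt/t)² = (-1×0.0267)² = 0.000711
δv/v = √(0.000993) = 0.0315
v = 3.97 m/s, so δv = 0.0315 × 3.97 = 0.125 m/s.

3.97 ± 0.125 m/s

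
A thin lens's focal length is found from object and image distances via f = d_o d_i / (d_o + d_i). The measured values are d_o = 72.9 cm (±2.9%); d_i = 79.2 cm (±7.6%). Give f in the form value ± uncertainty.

∂f/∂d_o = (d_i/(d_o+d_i))² = 0.271;  ∂f/∂d_i = (d_o/(d_o+d_i))² = 0.230
δf = √((∂f/∂d_o · δd_o)² + (∂f/∂d_i · δd_i)²) = √(0.329 + 1.91) = 1.50 cm
f = 38.0 cm.

38.0 ± 1.50 cm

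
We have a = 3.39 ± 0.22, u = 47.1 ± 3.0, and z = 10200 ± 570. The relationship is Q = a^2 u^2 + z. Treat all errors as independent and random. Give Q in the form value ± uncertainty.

Let p = a^2·u^2 = 25500. δp/p = √((2·δa/a)² + (2·δu/u)²) = √(0.0168 + 0.0162) = 0.182, so δp = 4640.
Q = p + z: δQ = √(δp² + δz²) = √(2.15e+07 + 3.25e+05) = 4670
Q = 35700.

35700 ± 4670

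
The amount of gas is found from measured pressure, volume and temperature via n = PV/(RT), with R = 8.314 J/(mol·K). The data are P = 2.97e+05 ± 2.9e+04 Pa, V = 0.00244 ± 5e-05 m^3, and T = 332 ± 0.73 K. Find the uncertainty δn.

Each factor contributes (exponent × relative error)² to (δn/n)²:
  (1·δP/P)² = (1×0.0976)² = 0.00953;  (1·δV/V)² = (1×0.0205)² = 0.000420;  (-1·δT/T)² = (-1×0.00220)² = 4.83e-06
δn/n = √(0.00996) = 0.0998
n = 0.263 mol, so δn = 0.0998 × 0.263 = 0.0262 mol.

0.0262 mol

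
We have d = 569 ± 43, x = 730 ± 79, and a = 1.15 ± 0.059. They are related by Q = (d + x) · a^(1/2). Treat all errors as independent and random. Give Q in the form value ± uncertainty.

Let u = d + x = 1300. δu = √(δd² + δx²) = √(1850 + 6240) = 89.9, so δu/u = 0.0692.
Q is then a monomial in u, a:
δQ/Q = √((δu/u)² + (½·δa/a)²) = √(0.00479 + 0.000658) = 0.0738
Q = 1390, so δQ = 0.0738 × 1390 = 103.

1390 ± 103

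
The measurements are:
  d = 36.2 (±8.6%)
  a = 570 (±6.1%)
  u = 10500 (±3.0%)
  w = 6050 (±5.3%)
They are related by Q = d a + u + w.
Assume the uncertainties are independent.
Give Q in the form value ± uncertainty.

37200 ± 2220

Let p = d·a = 20600. δp/p = √((1·δd/d)² + (1·δa/a)²) = √(0.00740 + 0.00372) = 0.105, so δp = 2180.
Q = p + u + w: δQ = √(δp² + δu² + δw²) = √(4.73e+06 + 99200 + 1.03e+05) = 2220
Q = 37200.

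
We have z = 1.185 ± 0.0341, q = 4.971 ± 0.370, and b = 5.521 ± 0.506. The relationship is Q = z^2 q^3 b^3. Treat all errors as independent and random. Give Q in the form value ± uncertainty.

29030 ± 10400

Q is a product of powers, so relative uncertainties combine in quadrature:
  (2·δz/z)² = (2×0.0288)² = 0.00331;  (3·δq/q)² = (3×0.0744)² = 0.0499;  (3·δb/b)² = (3×0.0917)² = 0.0756
δQ/Q = √(0.129) = 0.359
Q = 29030, so δQ = 0.359 × 29030 = 10400.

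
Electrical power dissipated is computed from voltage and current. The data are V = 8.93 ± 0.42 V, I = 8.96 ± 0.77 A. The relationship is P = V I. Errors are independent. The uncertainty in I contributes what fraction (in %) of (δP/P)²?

77.0%

(δP/P)² = (1·δV/V)² + (1·δI/I)²
  V term: (1×0.0470)² = 0.00221
  I term: (1×0.0859)² = 0.00739
Total = 0.00960. Share from I = 0.00739/0.00960 = 0.770.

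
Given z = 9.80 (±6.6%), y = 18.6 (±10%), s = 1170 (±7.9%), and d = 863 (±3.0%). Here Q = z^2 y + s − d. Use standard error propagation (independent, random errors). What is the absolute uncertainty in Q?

311

Let p = z^2·y = 1790. δp/p = √((2·δz/z)² + (1·δy/y)²) = √(0.0174 + 0.0100) = 0.166, so δp = 296.
Q = p + s − d: δQ = √(δp² + δs² + δd²) = √(87500 + 8540 + 670) = 311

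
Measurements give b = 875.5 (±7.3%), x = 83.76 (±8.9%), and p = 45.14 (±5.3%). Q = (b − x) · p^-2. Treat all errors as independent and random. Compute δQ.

Let u = b − x = 791.7. δu = √(δb² + δx²) = √(4080 + 55.6) = 64.3, so δu/u = 0.0813.
Q is then a monomial in u, p:
δQ/Q = √((δu/u)² + (-2·δp/p)²) = √(0.00660 + 0.0112) = 0.134
Q = 0.3886, so δQ = 0.134 × 0.3886 = 0.0519.

0.0519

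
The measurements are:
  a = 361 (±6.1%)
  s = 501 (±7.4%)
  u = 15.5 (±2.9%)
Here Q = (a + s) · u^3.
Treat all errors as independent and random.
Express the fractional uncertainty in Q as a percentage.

Let w = a + s = 862. δw = √(δa² + δs²) = √(485 + 1370) = 43.1, so δw/w = 0.0500.
Q is then a monomial in w, u:
δQ/Q = √((δw/w)² + (3·δu/u)²) = √(0.00250 + 0.00757) = 0.100

10.0%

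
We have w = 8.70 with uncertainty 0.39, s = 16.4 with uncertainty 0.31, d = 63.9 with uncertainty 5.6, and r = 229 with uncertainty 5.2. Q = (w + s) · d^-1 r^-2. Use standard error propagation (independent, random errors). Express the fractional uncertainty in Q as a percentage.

Let u = w + s = 25.1. δu = √(δw² + δs²) = √(0.152 + 0.0961) = 0.498, so δu/u = 0.0198.
Q is then a monomial in u, d, r:
δQ/Q = √((δu/u)² + (-1·δd/d)² + (-2·δr/r)²) = √(0.000394 + 0.00768 + 0.00206) = 0.101

10.1%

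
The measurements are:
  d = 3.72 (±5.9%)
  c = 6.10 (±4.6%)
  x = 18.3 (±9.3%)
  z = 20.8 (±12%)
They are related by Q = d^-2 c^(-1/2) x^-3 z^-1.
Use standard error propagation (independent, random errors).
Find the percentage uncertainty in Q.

Since Q is a product/quotient, work with relative uncertainties:
  (-2·δd/d)² = (-2×0.0590)² = 0.0139;  (−½·δc/c)² = (-0.5×0.0460)² = 0.000529;  (-3·δx/x)² = (-3×0.0930)² = 0.0778;  (-1·δz/z)² = (-1×0.120)² = 0.0144
δQ/Q = √(0.107) = 0.327

32.7%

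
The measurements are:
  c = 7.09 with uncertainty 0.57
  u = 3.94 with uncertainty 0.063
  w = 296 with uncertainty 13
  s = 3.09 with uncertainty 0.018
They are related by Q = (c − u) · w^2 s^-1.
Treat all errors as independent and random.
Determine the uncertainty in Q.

18100

Let h = c − u = 3.15. δh = √(δc² + δu²) = √(0.325 + 0.00397) = 0.573, so δh/h = 0.182.
Q is then a monomial in h, w, s:
δQ/Q = √((δh/h)² + (2·δw/w)² + (-1·δs/s)²) = √(0.0331 + 0.00772 + 3.39e-05) = 0.202
Q = 89300, so δQ = 0.202 × 89300 = 18100.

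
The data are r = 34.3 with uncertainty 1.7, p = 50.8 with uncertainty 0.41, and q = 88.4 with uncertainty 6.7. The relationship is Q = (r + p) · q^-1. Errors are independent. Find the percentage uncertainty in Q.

Let u = r + p = 85.1. δu = √(δr² + δp²) = √(2.89 + 0.168) = 1.75, so δu/u = 0.0205.
Q is then a monomial in u, q:
δQ/Q = √((δu/u)² + (-1·δq/q)²) = √(0.000422 + 0.00574) = 0.0785

7.85%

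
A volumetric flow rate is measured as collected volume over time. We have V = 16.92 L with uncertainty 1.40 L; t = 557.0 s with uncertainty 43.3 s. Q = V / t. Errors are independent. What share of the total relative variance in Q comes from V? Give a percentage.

53.1%

(δQ/Q)² = (1·δV/V)² + (-1·δt/t)²
  V term: (1×0.0827)² = 0.00685
  t term: (-1×0.0777)² = 0.00604
Total = 0.0129. Share from V = 0.00685/0.0129 = 0.531.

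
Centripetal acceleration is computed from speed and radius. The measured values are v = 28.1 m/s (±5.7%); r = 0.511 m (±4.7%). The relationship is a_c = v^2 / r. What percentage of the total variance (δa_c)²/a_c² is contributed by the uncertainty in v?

85.5%

(δa_c/a_c)² = (2·δv/v)² + (-1·δr/r)²
  v term: (2×0.0570)² = 0.0130
  r term: (-1×0.0470)² = 0.00221
Total = 0.0152. Share from v = 0.0130/0.0152 = 0.855.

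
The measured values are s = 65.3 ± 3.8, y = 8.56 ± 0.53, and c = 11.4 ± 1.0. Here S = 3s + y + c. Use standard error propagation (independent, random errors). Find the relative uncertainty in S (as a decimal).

0.0531

For a sum/difference, combine absolute errors in quadrature:
  (3·δs)² = 130;  (δy)² = 0.281;  (δc)² = 1.00
δS = √(131) = 11.5
S = 216, so δS/S = 11.5/216 = 0.0531.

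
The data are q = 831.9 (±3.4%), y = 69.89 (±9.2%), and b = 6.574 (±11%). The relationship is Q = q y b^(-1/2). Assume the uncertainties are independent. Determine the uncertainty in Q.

Q is a product of powers, so relative uncertainties combine in quadrature:
  (1·δq/q)² = (1×0.0340)² = 0.00116;  (1·δy/y)² = (1×0.0920)² = 0.00846;  (−½·δb/b)² = (-0.5×0.110)² = 0.00302
δQ/Q = √(0.0126) = 0.112
Q = 22680, so δQ = 0.112 × 22680 = 2550.

2550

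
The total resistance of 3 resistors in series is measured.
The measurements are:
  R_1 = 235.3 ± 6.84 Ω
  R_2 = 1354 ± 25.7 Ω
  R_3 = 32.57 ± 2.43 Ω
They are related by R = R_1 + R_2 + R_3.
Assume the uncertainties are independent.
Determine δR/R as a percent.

R is a linear combination, so absolute uncertainties add in quadrature:
  (δR_1)² = 46.8;  (δR_2)² = 660;  (δR_3)² = 5.90
δR = √(713) = 26.7 Ω
R = 1622 Ω, so δR/R = 26.7/1622 = 0.0165.

1.65%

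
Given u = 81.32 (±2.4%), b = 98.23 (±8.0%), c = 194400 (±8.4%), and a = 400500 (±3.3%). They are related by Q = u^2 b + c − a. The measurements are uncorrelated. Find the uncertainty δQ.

64100

Let p = u^2·b = 649600. δp/p = √((2·δu/u)² + (1·δb/b)²) = √(0.00230 + 0.00640) = 0.0933, so δp = 60600.
Q = p + c − a: δQ = √(δp² + δc² + δa²) = √(3.67e+09 + 2.67e+08 + 1.75e+08) = 64100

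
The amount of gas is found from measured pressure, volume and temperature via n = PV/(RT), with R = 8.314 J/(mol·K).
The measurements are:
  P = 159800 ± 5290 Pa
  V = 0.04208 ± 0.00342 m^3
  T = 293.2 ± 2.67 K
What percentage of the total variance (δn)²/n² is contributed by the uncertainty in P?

(δn/n)² = (1·δP/P)² + (1·δV/V)² + (-1·δT/T)²
  P term: (1×0.0331)² = 0.00110
  V term: (1×0.0813)² = 0.00661
  T term: (-1×0.00911)² = 8.29e-05
Total = 0.00778. Share from P = 0.00110/0.00778 = 0.141.

14.1%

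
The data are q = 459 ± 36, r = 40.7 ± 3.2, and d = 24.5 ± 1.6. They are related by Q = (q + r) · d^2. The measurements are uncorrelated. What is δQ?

44800

Let u = q + r = 500. δu = √(δq² + δr²) = √(1300 + 10.2) = 36.1, so δu/u = 0.0723.
Q is then a monomial in u, d:
δQ/Q = √((δu/u)² + (2·δd/d)²) = √(0.00523 + 0.0171) = 0.149
Q = 3e+05, so δQ = 0.149 × 3e+05 = 44800.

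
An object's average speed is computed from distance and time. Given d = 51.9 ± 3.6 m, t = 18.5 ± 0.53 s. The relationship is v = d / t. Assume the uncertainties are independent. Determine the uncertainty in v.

0.211 m/s

Products/powers → add relative errors in quadrature, weighted by exponent:
  (1·δd/d)² = (1×0.0694)² = 0.00481;  (-1·δt/t)² = (-1×0.0286)² = 0.000821
δv/v = √(0.00563) = 0.0750
v = 2.81 m/s, so δv = 0.0750 × 2.81 = 0.211 m/s.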